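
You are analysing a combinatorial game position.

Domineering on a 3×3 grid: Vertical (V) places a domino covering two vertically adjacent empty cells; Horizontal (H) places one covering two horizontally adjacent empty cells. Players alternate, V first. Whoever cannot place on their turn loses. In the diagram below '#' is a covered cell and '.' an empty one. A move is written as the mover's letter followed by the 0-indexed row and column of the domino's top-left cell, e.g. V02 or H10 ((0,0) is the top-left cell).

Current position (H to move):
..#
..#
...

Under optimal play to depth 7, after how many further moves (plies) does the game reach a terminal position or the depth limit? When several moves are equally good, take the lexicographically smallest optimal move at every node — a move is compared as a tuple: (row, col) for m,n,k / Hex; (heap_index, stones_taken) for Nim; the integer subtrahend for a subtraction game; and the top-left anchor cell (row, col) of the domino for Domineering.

PV length from [..#/..#/...]: 1 ply

p1 H@[..#/..#/...]: H00[###/..#/...]-1 H10[..#/###/...]+1* H20[..#/..#/##.]-1 H21[..#/..#/.##]-1
p2 V@[..#/###/...] terminal -1; root [..#/..#/...] d7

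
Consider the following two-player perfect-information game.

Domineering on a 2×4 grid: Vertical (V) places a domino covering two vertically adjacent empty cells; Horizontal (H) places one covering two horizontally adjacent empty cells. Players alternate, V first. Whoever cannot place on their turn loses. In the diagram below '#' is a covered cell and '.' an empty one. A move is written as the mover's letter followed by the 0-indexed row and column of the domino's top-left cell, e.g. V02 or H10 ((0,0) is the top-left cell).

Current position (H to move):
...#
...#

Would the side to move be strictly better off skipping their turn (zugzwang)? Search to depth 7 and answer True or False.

p1 H@[...#/...#]: H00[##.#/...#]+1* H01[.###/...#]+1 H10[...#/##.#]+1 H11[...#/.###]+1
p2 V@[##.#/...#]: V02[####/..##]-1*
p3 H@[####/..##]: H10[####/####]+1*
p4 V@[####/####] terminal -1; root [...#/...#] d7
pass branch (V moves first from the same position):
  | p1 V@[...#/...#]: V00[#..#/#..#]-1 V01[.#.#/.#.#]+1* V02[..##/..##]-1
  | p2 H@[.#.#/.#.#] terminal -1; root [...#/...#] d7
H moving scores +1; H passing scores -1

zugzwang(...#/...#, H) = False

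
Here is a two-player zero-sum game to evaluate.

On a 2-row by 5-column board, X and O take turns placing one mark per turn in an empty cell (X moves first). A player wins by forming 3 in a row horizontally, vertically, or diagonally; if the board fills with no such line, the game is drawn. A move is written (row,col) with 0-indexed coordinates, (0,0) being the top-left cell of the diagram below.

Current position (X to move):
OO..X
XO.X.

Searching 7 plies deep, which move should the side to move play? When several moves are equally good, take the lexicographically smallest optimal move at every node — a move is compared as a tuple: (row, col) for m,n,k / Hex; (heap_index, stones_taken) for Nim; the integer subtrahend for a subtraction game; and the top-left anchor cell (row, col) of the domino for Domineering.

X's best at [OO..X/XO.X.]: (0,2)

[OO..X/XO.X.] X move#1: (0,2):+0/OOX.X/XO.X.*, (0,3):-1/OO.XX/XO.X., (1,2):-1/OO..X/XOXX., (1,4):-1/OO..X/XO.XX
[OOX.X/XO.X.] O move#2: (0,3):+0/OOXOX/XO.X.*, (1,2):-1/OOX.X/XOOX., (1,4):-1/OOX.X/XO.XO
[OOXOX/XO.X.] X move#3: (1,2):+0/OOXOX/XOXX.*, (1,4):+0/OOXOX/XO.XX
[OOXOX/XOXX.] O move#4: (1,4):+0/OOXOX/XOXXO*
[OOXOX/XOXXO] end (terminal +0, X#5); searched OO..X/XO.X. to 7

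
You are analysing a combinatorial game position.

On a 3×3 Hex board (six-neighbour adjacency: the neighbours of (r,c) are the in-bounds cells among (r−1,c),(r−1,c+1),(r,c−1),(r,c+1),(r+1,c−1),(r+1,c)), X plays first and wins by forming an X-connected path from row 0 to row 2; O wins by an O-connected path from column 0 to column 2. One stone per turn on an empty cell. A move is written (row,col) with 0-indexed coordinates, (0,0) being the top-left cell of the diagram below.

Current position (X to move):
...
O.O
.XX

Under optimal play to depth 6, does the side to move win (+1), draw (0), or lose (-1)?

p1 X@[.../O.O/.XX]: (0,0)[X../O.O/.XX]-1 (0,1)[.X./O.O/.XX]-1 (0,2)[..X/O.O/.XX]-1 (1,1)[.../OXO/.XX]+1* (2,0)[.../O.O/XXX]-1
p2 O@[.../OXO/.XX]: (0,0)[O../OXO/.XX]-1* (0,1)[.O./OXO/.XX]-1 (0,2)[..O/OXO/.XX]-1 (2,0)[.../OXO/OXX]-1
p3 X@[O../OXO/.XX]: (0,1)[OX./OXO/.XX]+1* (0,2)[O.X/OXO/.XX]+1 (2,0)[O../OXO/XXX]+1
p4 O@[OX./OXO/.XX] terminal -1; root [.../O.O/.XX] d6

value(.../O.O/.XX, X) = +1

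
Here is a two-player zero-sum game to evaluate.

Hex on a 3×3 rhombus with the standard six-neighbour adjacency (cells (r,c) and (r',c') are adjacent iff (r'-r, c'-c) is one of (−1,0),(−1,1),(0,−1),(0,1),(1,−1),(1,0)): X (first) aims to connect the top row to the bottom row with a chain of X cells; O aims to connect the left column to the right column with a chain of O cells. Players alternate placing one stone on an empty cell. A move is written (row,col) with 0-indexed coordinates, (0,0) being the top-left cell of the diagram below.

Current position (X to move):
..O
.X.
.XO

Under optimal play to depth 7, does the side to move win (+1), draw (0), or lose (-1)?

ply 1, X at ..O/.X./.XO | (0,0)=+1→X.O/.X./.XO*; (0,1)=+1→.XO/.X./.XO; (1,0)=+1→..O/XX./.XO; (1,2)=-1→..O/.XX/.XO; (2,0)=-1→..O/.X./XXO
ply 2, O at X.O/.X./.XO | (0,1)=-1→XOO/.X./.XO*; (1,0)=-1→X.O/OX./.XO; (1,2)=-1→X.O/.XO/.XO; (2,0)=-1→X.O/.X./OXO
ply 3, X at XOO/.X./.XO | (1,0)=+1→XOO/XX./.XO*; (1,2)=-1→XOO/.XX/.XO; (2,0)=-1→XOO/.X./XXO
ply 4: XOO/XX./.XO is terminal -1 (O); from ..O/.X./.XO depth 7

value(..O/.X./.XO, X) = +1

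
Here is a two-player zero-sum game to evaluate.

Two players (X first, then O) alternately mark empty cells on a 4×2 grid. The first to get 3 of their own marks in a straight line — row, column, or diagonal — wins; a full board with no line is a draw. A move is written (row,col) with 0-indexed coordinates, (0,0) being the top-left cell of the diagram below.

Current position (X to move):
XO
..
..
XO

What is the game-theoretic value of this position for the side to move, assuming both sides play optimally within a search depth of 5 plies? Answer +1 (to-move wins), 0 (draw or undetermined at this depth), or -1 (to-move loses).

p1 X@[XO/../../XO]: (1,0)[XO/X./../XO]+0* (1,1)[XO/.X/../XO]+0 (2,0)[XO/../X./XO]+0 (2,1)[XO/../.X/XO]+0
p2 O@[XO/X./../XO]: (1,1)[XO/XO/../XO]-1 (2,0)[XO/X./O./XO]+0* (2,1)[XO/X./.O/XO]-1
p3 X@[XO/X./O./XO]: (1,1)[XO/XX/O./XO]+0* (2,1)[XO/X./OX/XO]+0
p4 O@[XO/XX/O./XO]: (2,1)[XO/XX/OO/XO]+0*
p5 X@[XO/XX/OO/XO] terminal +0; root [XO/../../XO] d5

value(XO/../../XO, X) = 0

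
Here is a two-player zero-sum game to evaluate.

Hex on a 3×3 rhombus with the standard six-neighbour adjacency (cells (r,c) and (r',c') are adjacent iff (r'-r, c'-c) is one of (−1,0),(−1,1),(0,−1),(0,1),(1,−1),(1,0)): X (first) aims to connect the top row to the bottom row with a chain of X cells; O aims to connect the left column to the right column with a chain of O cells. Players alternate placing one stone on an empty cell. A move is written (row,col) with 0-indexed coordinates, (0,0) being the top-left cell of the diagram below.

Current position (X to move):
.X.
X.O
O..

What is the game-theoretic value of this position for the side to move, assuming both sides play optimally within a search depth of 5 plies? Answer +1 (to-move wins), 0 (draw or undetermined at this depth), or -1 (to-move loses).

[.X./X.O/O..] X move#1: (0,0):-1/XX./X.O/O..*, (0,2):-1/.XX/X.O/O.., (1,1):-1/.X./XXO/O.., (2,1):-1/.X./X.O/OX., (2,2):-1/.X./X.O/O.X
[XX./X.O/O..] O move#2: (0,2):+1/XXO/X.O/O..*, (1,1):+1/XX./XOO/O.., (2,1):+1/XX./X.O/OO., (2,2):+1/XX./X.O/O.O
[XXO/X.O/O..] X move#3: (1,1):-1/XXO/XXO/O..*, (2,1):-1/XXO/X.O/OX., (2,2):-1/XXO/X.O/O.X
[XXO/XXO/O..] O move#4: (2,1):+1/XXO/XXO/OO.*, (2,2):-1/XXO/XXO/O.O
[XXO/XXO/OO.] end (terminal -1, X#5); searched .X./X.O/O.. to 5

value(.X./X.O/O.., X) = -1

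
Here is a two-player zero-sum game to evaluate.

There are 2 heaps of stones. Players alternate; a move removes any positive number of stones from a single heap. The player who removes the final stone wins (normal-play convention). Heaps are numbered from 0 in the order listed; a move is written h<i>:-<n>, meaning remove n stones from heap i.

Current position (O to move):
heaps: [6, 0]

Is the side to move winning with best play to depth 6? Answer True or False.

O winning at [(6,0)]: True

ply 1, O at (6,0) | h0:-1=-1→(5,0); h0:-2=-1→(4,0); h0:-3=-1→(3,0); h0:-4=-1→(2,0); h0:-5=-1→(1,0); h0:-6=+1→(0,0)*
ply 2: (0,0) is terminal -1 (X); from (6,0) depth 6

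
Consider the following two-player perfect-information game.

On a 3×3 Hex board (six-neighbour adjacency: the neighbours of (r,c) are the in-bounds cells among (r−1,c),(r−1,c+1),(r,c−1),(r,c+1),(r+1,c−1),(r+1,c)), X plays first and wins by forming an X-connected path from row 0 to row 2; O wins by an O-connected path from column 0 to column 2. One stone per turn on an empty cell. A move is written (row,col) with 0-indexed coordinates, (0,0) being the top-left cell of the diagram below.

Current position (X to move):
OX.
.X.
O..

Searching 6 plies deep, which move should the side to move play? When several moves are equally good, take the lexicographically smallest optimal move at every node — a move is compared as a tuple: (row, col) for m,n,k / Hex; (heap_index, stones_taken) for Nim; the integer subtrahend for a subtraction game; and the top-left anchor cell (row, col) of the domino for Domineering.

X's best at [OX./.X./O..]: (1,2)

p1 X@[OX./.X./O..]: (0,2)[OXX/.X./O..]-1 (1,0)[OX./XX./O..]-1 (1,2)[OX./.XX/O..]+1* (2,1)[OX./.X./OX.]+1 (2,2)[OX./.X./O.X]+1
p2 O@[OX./.XX/O..]: (0,2)[OXO/.XX/O..]-1* (1,0)[OX./OXX/O..]-1 (2,1)[OX./.XX/OO.]-1 (2,2)[OX./.XX/O.O]-1
p3 X@[OXO/.XX/O..]: (1,0)[OXO/XXX/O..]+1* (2,1)[OXO/.XX/OX.]+1 (2,2)[OXO/.XX/O.X]+1
p4 O@[OXO/XXX/O..]: (2,1)[OXO/XXX/OO.]-1* (2,2)[OXO/XXX/O.O]-1
p5 X@[OXO/XXX/OO.]: (2,2)[OXO/XXX/OOX]+1*
p6 O@[OXO/XXX/OOX] terminal -1; root [OX./.X./O..] d6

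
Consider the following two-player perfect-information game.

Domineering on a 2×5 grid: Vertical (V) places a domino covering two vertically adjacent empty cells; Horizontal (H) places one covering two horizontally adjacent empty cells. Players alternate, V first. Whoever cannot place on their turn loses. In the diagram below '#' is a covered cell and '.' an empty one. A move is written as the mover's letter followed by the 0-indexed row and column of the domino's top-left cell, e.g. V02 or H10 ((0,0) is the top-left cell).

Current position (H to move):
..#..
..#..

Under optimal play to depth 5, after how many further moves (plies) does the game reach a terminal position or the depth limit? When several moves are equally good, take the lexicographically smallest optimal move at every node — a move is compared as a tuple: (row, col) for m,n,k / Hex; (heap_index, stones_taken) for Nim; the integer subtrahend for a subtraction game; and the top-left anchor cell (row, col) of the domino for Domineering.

p1 H@[..#../..#..]: H00[###../..#..]-1* H03[..###/..#..]-1 H10[..#../###..]-1 H13[..#../..###]-1
p2 V@[###../..#..]: V03[####./..##.]+1* V04[###.#/..#.#]+1
p3 H@[####./..##.]: H10[####./####.]-1*
p4 V@[####./####.]: V04[#####/#####]+1*
p5 H@[#####/#####] terminal -1; root [..#../..#..] d5

PV length from [..#../..#..]: 4 plies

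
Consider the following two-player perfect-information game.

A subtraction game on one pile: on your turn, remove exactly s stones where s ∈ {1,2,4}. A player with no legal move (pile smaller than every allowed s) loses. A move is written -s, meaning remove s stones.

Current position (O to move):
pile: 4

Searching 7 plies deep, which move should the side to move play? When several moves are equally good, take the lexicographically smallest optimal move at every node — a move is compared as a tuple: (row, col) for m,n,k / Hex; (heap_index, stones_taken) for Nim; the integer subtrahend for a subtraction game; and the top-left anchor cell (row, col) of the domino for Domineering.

[4] O move#1: -1:+1/3*, -2:-1/2, -4:+1/0
[3] X move#2: -1:-1/2*, -2:-1/1
[2] O move#3: -1:-1/1, -2:+1/0*
[0] end (terminal -1, X#4); searched 4 to 7

O's best at [4]: -1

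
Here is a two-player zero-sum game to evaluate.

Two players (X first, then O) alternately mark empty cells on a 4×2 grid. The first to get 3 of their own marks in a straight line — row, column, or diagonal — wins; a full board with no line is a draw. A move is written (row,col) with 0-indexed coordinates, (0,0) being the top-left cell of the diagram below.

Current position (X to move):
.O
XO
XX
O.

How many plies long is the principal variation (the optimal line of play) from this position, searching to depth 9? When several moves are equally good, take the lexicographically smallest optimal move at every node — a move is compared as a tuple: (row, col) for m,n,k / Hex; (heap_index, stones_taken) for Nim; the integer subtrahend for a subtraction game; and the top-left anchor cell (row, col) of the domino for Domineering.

[.O/XO/XX/O.] X move#1: (0,0):+1/XO/XO/XX/O.*, (3,1):+0/.O/XO/XX/OX
[XO/XO/XX/O.] end (terminal -1, O#2); searched .O/XO/XX/O. to 9

PV length from [.O/XO/XX/O.]: 1 ply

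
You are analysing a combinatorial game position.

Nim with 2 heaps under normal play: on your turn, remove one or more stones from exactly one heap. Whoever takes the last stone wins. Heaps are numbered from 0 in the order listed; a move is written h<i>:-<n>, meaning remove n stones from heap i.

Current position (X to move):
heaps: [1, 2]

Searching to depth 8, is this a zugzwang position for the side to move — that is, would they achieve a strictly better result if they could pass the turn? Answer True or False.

zugzwang((1,2), X) = False

[(1,2)] X move#1: h0:-1:-1/(0,2), h1:-1:+1/(1,1)*, h1:-2:-1/(1,0)
[(1,1)] O move#2: h0:-1:-1/(0,1)*, h1:-1:-1/(1,0)
[(0,1)] X move#3: h1:-1:+1/(0,0)*
[(0,0)] end (terminal -1, O#4); searched (1,2) to 8
suppose X passes — search the same position with O to move:
pass> [(1,2)] O move#1: h0:-1:-1/(0,2), h1:-1:+1/(1,1)*, h1:-2:-1/(1,0)
pass> [(1,1)] X move#2: h0:-1:-1/(0,1)*, h1:-1:-1/(1,0)
pass> [(0,1)] O move#3: h1:-1:+1/(0,0)*
pass> [(0,0)] end (terminal -1, X#4); searched (1,2) to 8
for X: play +1, pass -1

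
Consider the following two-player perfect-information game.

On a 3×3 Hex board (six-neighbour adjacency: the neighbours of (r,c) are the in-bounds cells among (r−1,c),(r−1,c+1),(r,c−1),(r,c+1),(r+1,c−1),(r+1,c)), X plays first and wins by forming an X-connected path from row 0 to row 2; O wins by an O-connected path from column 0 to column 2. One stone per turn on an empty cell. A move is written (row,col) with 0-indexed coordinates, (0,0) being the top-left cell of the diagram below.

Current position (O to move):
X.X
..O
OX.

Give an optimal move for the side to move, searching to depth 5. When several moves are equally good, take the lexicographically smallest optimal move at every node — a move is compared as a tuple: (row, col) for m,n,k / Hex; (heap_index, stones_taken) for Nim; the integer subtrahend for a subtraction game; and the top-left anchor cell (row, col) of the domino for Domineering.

ply 1, O at X.X/..O/OX. | (0,1)=-1→XOX/..O/OX.; (1,0)=-1→X.X/O.O/OX.; (1,1)=+1→X.X/.OO/OX.*; (2,2)=-1→X.X/..O/OXO
ply 2: X.X/.OO/OX. is terminal -1 (X); from X.X/..O/OX. depth 5

O's best at [X.X/..O/OX.]: (1,1)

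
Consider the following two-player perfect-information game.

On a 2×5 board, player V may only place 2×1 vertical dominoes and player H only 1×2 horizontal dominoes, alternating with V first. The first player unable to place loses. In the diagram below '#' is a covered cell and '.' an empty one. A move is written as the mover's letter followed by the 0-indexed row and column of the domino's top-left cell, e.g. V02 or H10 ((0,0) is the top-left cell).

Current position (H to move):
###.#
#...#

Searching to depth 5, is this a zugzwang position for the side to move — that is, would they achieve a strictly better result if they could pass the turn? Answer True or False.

zugzwang(###.#/#...#, H) = False

[###.#/#...#] H move#1: H11:-1/###.#/###.#, H12:+1/###.#/#.###*
[###.#/#.###] end (terminal -1, V#2); searched ###.#/#...# to 5
suppose H passes — search the same position with V to move:
pass> [###.#/#...#] V move#1: V03:-1/#####/#..##*
pass> [#####/#..##] H move#2: H11:+1/#####/#####*
pass> [#####/#####] end (terminal -1, V#3); searched ###.#/#...# to 5
for H: play +1, pass +1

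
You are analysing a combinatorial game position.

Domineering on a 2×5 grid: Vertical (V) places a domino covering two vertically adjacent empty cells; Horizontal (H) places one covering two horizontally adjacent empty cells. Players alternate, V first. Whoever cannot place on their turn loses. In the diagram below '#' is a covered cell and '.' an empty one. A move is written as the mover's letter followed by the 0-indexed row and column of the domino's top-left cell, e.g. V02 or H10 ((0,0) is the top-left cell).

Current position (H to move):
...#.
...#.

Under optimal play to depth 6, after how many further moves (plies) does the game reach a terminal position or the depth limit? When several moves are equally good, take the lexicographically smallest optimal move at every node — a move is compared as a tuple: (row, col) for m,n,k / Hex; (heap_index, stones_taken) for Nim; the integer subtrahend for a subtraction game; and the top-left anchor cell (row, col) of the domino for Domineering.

PV length from [...#./...#.]: 4 plies

[...#./...#.] H move#1: H00:-1/##.#./...#.*, H01:-1/.###./...#., H10:-1/...#./##.#., H11:-1/...#./.###.
[##.#./...#.] V move#2: V02:+1/####./..##.*, V04:-1/##.##/...##
[####./..##.] H move#3: H10:-1/####./####.*
[####./####.] V move#4: V04:+1/#####/#####*
[#####/#####] end (terminal -1, H#5); searched ...#./...#. to 6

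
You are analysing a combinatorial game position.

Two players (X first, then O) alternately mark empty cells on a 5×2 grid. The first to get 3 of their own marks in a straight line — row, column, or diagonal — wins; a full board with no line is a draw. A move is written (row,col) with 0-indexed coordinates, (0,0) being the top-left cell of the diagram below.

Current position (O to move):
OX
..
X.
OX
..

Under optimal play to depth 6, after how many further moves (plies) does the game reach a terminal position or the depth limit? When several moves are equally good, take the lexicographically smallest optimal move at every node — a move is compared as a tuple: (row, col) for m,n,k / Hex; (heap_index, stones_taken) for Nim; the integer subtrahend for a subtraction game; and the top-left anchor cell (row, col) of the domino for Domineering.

PV length from [OX/../X./OX/..]: 5 plies

[OX/../X./OX/..] O move#1: (1,0):-1/OX/O./X./OX/.., (1,1):+0/OX/.O/X./OX/..*, (2,1):+0/OX/../XO/OX/.., (4,0):-1/OX/../X./OX/O., (4,1):+0/OX/../X./OX/.O
[OX/.O/X./OX/..] X move#2: (1,0):+0/OX/XO/X./OX/..*, (2,1):+0/OX/.O/XX/OX/.., (4,0):+0/OX/.O/X./OX/X., (4,1):+0/OX/.O/X./OX/.X
[OX/XO/X./OX/..] O move#3: (2,1):+0/OX/XO/XO/OX/..*, (4,0):+0/OX/XO/X./OX/O., (4,1):+0/OX/XO/X./OX/.O
[OX/XO/XO/OX/..] X move#4: (4,0):+0/OX/XO/XO/OX/X.*, (4,1):+0/OX/XO/XO/OX/.X
[OX/XO/XO/OX/X.] O move#5: (4,1):+0/OX/XO/XO/OX/XO*
[OX/XO/XO/OX/XO] end (terminal +0, X#6); searched OX/../X./OX/.. to 6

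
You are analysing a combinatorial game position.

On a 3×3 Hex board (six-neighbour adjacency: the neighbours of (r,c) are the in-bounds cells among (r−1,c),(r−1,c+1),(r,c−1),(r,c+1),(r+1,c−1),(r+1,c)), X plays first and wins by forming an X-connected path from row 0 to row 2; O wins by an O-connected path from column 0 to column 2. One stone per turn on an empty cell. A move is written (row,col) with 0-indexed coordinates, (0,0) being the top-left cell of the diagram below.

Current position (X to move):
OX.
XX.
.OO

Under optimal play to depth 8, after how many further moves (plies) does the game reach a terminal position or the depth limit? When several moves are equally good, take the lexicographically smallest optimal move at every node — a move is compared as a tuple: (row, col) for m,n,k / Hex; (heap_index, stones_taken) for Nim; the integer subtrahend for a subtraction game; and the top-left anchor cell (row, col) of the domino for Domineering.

PV length from [OX./XX./.OO]: 1 ply

p1 X@[OX./XX./.OO]: (0,2)[OXX/XX./.OO]-1 (1,2)[OX./XXX/.OO]-1 (2,0)[OX./XX./XOO]+1*
p2 O@[OX./XX./XOO] terminal -1; root [OX./XX./.OO] d8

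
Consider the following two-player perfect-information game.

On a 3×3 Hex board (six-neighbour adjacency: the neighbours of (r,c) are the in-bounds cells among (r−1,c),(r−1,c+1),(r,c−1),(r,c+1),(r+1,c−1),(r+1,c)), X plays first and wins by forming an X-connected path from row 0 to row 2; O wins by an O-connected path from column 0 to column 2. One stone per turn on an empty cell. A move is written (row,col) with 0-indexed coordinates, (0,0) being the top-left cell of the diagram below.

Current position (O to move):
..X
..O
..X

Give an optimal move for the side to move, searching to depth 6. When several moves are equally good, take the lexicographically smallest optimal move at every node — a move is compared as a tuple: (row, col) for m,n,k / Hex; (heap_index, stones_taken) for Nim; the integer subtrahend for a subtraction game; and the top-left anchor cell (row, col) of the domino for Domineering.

O's best at [..X/..O/..X]: (1,1)

p1 O@[..X/..O/..X]: (0,0)[O.X/..O/..X]-1 (0,1)[.OX/..O/..X]-1 (1,0)[..X/O.O/..X]-1 (1,1)[..X/.OO/..X]+1* (2,0)[..X/..O/O.X]+1 (2,1)[..X/..O/.OX]-1
p2 X@[..X/.OO/..X]: (0,0)[X.X/.OO/..X]-1* (0,1)[.XX/.OO/..X]-1 (1,0)[..X/XOO/..X]-1 (2,0)[..X/.OO/X.X]-1 (2,1)[..X/.OO/.XX]-1
p3 O@[X.X/.OO/..X]: (0,1)[XOX/.OO/..X]+1* (1,0)[X.X/OOO/..X]+1 (2,0)[X.X/.OO/O.X]+1 (2,1)[X.X/.OO/.OX]+1
p4 X@[XOX/.OO/..X]: (1,0)[XOX/XOO/..X]-1* (2,0)[XOX/.OO/X.X]-1 (2,1)[XOX/.OO/.XX]-1
p5 O@[XOX/XOO/..X]: (2,0)[XOX/XOO/O.X]+1* (2,1)[XOX/XOO/.OX]-1
p6 X@[XOX/XOO/O.X] terminal -1; root [..X/..O/..X] d6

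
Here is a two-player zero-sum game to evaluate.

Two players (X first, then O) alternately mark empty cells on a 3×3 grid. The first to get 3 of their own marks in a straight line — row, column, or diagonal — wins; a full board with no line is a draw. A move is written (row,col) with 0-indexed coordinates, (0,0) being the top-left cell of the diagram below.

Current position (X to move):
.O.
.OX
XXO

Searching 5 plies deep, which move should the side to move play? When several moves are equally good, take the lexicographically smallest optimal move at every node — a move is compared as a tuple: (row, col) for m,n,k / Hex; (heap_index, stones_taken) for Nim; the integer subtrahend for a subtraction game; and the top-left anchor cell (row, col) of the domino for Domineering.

X's best at [.O./.OX/XXO]: (0,0)

p1 X@[.O./.OX/XXO]: (0,0)[XO./.OX/XXO]+0* (0,2)[.OX/.OX/XXO]-1 (1,0)[.O./XOX/XXO]-1
p2 O@[XO./.OX/XXO]: (0,2)[XOO/.OX/XXO]-1 (1,0)[XO./OOX/XXO]+0*
p3 X@[XO./OOX/XXO]: (0,2)[XOX/OOX/XXO]+0*
p4 O@[XOX/OOX/XXO] terminal +0; root [.O./.OX/XXO] d5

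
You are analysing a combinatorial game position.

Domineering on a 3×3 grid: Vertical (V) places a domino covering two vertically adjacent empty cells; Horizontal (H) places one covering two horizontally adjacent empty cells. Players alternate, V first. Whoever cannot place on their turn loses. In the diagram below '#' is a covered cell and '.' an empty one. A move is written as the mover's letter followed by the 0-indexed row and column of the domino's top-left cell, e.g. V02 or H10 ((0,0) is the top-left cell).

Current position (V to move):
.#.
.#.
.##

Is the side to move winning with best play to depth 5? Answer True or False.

[.#./.#./.##] V move#1: V00:+1/##./##./.##*, V02:+1/.##/.##/.##, V10:+1/.#./##./###
[##./##./.##] end (terminal -1, H#2); searched .#./.#./.## to 5

V winning at [.#./.#./.##]: True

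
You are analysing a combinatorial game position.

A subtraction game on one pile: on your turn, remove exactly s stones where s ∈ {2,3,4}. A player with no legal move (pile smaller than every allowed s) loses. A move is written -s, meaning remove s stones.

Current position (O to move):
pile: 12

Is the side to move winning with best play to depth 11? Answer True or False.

O winning at [12]: False

p1 O@[12]: -2[10]-1* -3[9]-1 -4[8]-1
p2 X@[10]: -2[8]-1 -3[7]+1* -4[6]+1
p3 O@[7]: -2[5]-1* -3[4]-1 -4[3]-1
p4 X@[5]: -2[3]-1 -3[2]-1 -4[1]+1*
p5 O@[1] terminal -1; root [12] d11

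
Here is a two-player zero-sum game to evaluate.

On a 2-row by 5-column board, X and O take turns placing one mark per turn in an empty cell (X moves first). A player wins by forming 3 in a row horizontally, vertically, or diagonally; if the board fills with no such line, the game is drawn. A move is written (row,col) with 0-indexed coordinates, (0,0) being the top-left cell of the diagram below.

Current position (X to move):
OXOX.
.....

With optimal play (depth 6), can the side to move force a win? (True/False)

p1 X@[OXOX./.....]: (0,4)[OXOXX/.....]+0* (1,0)[OXOX./X....]+0 (1,1)[OXOX./.X...]+0 (1,2)[OXOX./..X..]+0 (1,3)[OXOX./...X.]+0 (1,4)[OXOX./....X]+0
p2 O@[OXOXX/.....]: (1,0)[OXOXX/O....]+0* (1,1)[OXOXX/.O...]+0 (1,2)[OXOXX/..O..]+0 (1,3)[OXOXX/...O.]+0 (1,4)[OXOXX/....O]+0
p3 X@[OXOXX/O....]: (1,1)[OXOXX/OX...]+0* (1,2)[OXOXX/O.X..]+0 (1,3)[OXOXX/O..X.]+0 (1,4)[OXOXX/O...X]+0
p4 O@[OXOXX/OX...]: (1,2)[OXOXX/OXO..]+0* (1,3)[OXOXX/OX.O.]+0 (1,4)[OXOXX/OX..O]+0
p5 X@[OXOXX/OXO..]: (1,3)[OXOXX/OXOX.]+0* (1,4)[OXOXX/OXO.X]+0
p6 O@[OXOXX/OXOX.]: (1,4)[OXOXX/OXOXO]+0*
p7 X@[OXOXX/OXOXO] terminal +0; root [OXOX./.....] d6

X winning at [OXOX./.....]: False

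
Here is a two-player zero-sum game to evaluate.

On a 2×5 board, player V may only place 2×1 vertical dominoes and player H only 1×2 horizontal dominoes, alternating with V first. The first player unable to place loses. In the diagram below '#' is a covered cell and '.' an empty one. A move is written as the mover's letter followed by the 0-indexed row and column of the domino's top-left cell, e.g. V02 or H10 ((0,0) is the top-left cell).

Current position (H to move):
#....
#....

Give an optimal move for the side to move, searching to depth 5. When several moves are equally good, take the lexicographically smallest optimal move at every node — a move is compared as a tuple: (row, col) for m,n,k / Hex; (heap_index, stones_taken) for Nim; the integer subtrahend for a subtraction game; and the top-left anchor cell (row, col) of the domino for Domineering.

H's best at [#..../#....]: H02

p1 H@[#..../#....]: H01[###../#....]-1 H02[#.##./#....]+1* H03[#..##/#....]-1 H11[#..../###..]-1 H12[#..../#.##.]+1 H13[#..../#..##]-1
p2 V@[#.##./#....]: V01[####./##...]-1* V04[#.###/#...#]-1
p3 H@[####./##...]: H12[####./####.]-1 H13[####./##.##]+1*
p4 V@[####./##.##] terminal -1; root [#..../#....] d5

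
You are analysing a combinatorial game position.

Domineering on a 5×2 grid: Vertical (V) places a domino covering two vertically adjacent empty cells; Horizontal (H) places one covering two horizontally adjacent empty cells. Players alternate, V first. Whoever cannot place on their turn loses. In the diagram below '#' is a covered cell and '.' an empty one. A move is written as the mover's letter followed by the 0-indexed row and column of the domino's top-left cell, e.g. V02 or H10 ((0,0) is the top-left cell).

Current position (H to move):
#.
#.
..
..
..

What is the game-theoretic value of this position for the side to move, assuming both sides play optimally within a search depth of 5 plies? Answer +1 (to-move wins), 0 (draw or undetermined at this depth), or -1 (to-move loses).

value(#./#./../../.., H) = +1

p1 H@[#./#./../../..]: H20[#./#./##/../..]-1 H30[#./#./../##/..]+1* H40[#./#./../../##]-1
p2 V@[#./#./../##/..]: V01[##/##/../##/..]-1* V11[#./##/.#/##/..]-1
p3 H@[##/##/../##/..]: H20[##/##/##/##/..]+1* H40[##/##/../##/##]+1
p4 V@[##/##/##/##/..] terminal -1; root [#./#./../../..] d5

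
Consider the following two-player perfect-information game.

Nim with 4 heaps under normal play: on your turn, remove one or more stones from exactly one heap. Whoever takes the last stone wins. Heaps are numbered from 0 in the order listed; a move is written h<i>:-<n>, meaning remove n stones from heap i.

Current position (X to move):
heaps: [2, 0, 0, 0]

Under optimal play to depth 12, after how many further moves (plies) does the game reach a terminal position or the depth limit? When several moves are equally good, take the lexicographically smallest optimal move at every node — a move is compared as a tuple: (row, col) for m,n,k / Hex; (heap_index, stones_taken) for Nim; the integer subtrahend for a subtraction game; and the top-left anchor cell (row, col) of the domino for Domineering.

p1 X@[(2,0,0,0)]: h0:-1[(1,0,0,0)]-1 h0:-2[(0,0,0,0)]+1*
p2 O@[(0,0,0,0)] terminal -1; root [(2,0,0,0)] d12

PV length from [(2,0,0,0)]: 1 ply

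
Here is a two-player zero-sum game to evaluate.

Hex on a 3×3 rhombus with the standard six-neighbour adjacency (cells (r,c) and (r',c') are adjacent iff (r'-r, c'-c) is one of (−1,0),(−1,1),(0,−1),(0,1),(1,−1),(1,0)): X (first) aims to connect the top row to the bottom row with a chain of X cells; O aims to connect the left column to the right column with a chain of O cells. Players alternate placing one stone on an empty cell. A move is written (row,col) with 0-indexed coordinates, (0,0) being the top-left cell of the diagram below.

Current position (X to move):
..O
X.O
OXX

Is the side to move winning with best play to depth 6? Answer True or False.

p1 X@[..O/X.O/OXX]: (0,0)[X.O/X.O/OXX]-1 (0,1)[.XO/X.O/OXX]-1 (1,1)[..O/XXO/OXX]+1*
p2 O@[..O/XXO/OXX]: (0,0)[O.O/XXO/OXX]-1* (0,1)[.OO/XXO/OXX]-1
p3 X@[O.O/XXO/OXX]: (0,1)[OXO/XXO/OXX]+1*
p4 O@[OXO/XXO/OXX] terminal -1; root [..O/X.O/OXX] d6

X winning at [..O/X.O/OXX]: True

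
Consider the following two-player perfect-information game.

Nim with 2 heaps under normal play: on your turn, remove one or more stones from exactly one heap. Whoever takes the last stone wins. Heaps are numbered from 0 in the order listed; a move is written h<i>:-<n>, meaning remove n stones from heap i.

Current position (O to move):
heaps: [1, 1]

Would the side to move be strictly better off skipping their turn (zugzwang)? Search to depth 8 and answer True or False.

zugzwang((1,1), O) = True

p1 O@[(1,1)]: h0:-1[(0,1)]-1* h1:-1[(1,0)]-1
p2 X@[(0,1)]: h1:-1[(0,0)]+1*
p3 O@[(0,0)] terminal -1; root [(1,1)] d8
suppose O passes — search the same position with X to move:
pass> p1 X@[(1,1)]: h0:-1[(0,1)]-1* h1:-1[(1,0)]-1
pass> p2 O@[(0,1)]: h1:-1[(0,0)]+1*
pass> p3 X@[(0,0)] terminal -1; root [(1,1)] d8
for O: play -1, pass +1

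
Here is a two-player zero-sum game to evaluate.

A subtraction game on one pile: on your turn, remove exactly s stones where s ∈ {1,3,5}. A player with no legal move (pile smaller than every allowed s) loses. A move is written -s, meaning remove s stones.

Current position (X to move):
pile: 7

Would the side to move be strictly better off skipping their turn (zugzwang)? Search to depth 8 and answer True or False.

[7] X move#1: -1:+1/6*, -3:+1/4, -5:+1/2
[6] O move#2: -1:-1/5*, -3:-1/3, -5:-1/1
[5] X move#3: -1:+1/4*, -3:+1/2, -5:+1/0
[4] O move#4: -1:-1/3*, -3:-1/1
[3] X move#5: -1:+1/2*, -3:+1/0
[2] O move#6: -1:-1/1*
[1] X move#7: -1:+1/0*
[0] end (terminal -1, O#8); searched 7 to 8
if X skipped the turn, O would face:
~ [7] O move#1: -1:+1/6*, -3:+1/4, -5:+1/2
~ [6] X move#2: -1:-1/5*, -3:-1/3, -5:-1/1
~ [5] O move#3: -1:+1/4*, -3:+1/2, -5:+1/0
~ [4] X move#4: -1:-1/3*, -3:-1/1
~ [3] O move#5: -1:+1/2*, -3:+1/0
~ [2] X move#6: -1:-1/1*
~ [1] O move#7: -1:+1/0*
~ [0] end (terminal -1, X#8); searched 7 to 8
compare (X): move=+1 vs pass=-1

zugzwang(7, X) = False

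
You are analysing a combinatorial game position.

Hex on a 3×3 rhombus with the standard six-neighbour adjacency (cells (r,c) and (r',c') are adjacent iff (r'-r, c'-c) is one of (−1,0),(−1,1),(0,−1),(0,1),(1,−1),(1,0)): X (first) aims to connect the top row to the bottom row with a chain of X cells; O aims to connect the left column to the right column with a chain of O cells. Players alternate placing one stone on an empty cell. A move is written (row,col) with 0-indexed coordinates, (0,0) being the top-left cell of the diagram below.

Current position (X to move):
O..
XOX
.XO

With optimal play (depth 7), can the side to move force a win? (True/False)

p1 X@[O../XOX/.XO]: (0,1)[OX./XOX/.XO]+1* (0,2)[O.X/XOX/.XO]+1 (2,0)[O../XOX/XXO]+1
p2 O@[OX./XOX/.XO]: (0,2)[OXO/XOX/.XO]-1* (2,0)[OX./XOX/OXO]-1
p3 X@[OXO/XOX/.XO]: (2,0)[OXO/XOX/XXO]+1*
p4 O@[OXO/XOX/XXO] terminal -1; root [O../XOX/.XO] d7

X winning at [O../XOX/.XO]: True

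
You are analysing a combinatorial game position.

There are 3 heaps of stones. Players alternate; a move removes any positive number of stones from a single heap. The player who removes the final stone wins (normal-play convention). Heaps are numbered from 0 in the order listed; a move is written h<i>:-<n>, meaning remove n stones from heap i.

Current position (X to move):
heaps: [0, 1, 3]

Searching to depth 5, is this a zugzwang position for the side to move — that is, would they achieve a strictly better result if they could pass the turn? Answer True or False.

[(0,1,3)] X move#1: h1:-1:-1/(0,0,3), h2:-1:-1/(0,1,2), h2:-2:+1/(0,1,1)*, h2:-3:-1/(0,1,0)
[(0,1,1)] O move#2: h1:-1:-1/(0,0,1)*, h2:-1:-1/(0,1,0)
[(0,0,1)] X move#3: h2:-1:+1/(0,0,0)*
[(0,0,0)] end (terminal -1, O#4); searched (0,1,3) to 5
if X skipped the turn, O would face:
~ [(0,1,3)] O move#1: h1:-1:-1/(0,0,3), h2:-1:-1/(0,1,2), h2:-2:+1/(0,1,1)*, h2:-3:-1/(0,1,0)
~ [(0,1,1)] X move#2: h1:-1:-1/(0,0,1)*, h2:-1:-1/(0,1,0)
~ [(0,0,1)] O move#3: h2:-1:+1/(0,0,0)*
~ [(0,0,0)] end (terminal -1, X#4); searched (0,1,3) to 5
compare (X): move=+1 vs pass=-1

zugzwang((0,1,3), X) = False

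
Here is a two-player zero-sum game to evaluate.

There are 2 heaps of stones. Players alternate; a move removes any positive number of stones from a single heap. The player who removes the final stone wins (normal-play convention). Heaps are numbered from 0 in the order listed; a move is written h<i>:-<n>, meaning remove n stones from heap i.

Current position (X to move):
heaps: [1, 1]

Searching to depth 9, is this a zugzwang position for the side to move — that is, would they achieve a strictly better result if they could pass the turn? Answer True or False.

p1 X@[(1,1)]: h0:-1[(0,1)]-1* h1:-1[(1,0)]-1
p2 O@[(0,1)]: h1:-1[(0,0)]+1*
p3 X@[(0,0)] terminal -1; root [(1,1)] d9
if X skipped the turn, O would face:
~ p1 O@[(1,1)]: h0:-1[(0,1)]-1* h1:-1[(1,0)]-1
~ p2 X@[(0,1)]: h1:-1[(0,0)]+1*
~ p3 O@[(0,0)] terminal -1; root [(1,1)] d9
compare (X): move=-1 vs pass=+1

zugzwang((1,1), X) = True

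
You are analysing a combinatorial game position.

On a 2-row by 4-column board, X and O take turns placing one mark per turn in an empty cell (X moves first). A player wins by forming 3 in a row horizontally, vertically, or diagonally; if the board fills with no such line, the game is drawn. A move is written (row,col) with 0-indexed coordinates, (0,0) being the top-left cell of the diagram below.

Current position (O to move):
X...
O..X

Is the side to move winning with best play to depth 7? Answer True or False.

O winning at [X.../O..X]: False

p1 O@[X.../O..X]: (0,1)[XO../O..X]+0* (0,2)[X.O./O..X]+0 (0,3)[X..O/O..X]+0 (1,1)[X.../OO.X]+0 (1,2)[X.../O.OX]+0
p2 X@[XO../O..X]: (0,2)[XOX./O..X]+0* (0,3)[XO.X/O..X]+0 (1,1)[XO../OX.X]+0 (1,2)[XO../O.XX]+0
p3 O@[XOX./O..X]: (0,3)[XOXO/O..X]+0* (1,1)[XOX./OO.X]+0 (1,2)[XOX./O.OX]+0
p4 X@[XOXO/O..X]: (1,1)[XOXO/OX.X]+0* (1,2)[XOXO/O.XX]+0
p5 O@[XOXO/OX.X]: (1,2)[XOXO/OXOX]+0*
p6 X@[XOXO/OXOX] terminal +0; root [X.../O..X] d7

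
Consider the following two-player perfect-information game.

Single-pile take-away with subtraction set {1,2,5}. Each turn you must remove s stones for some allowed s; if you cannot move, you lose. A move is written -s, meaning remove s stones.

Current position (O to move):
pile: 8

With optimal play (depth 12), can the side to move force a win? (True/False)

ply 1, O at 8 | -1=-1→7; -2=+1→6*; -5=+1→3
ply 2, X at 6 | -1=-1→5*; -2=-1→4; -5=-1→1
ply 3, O at 5 | -1=-1→4; -2=+1→3*; -5=+1→0
ply 4, X at 3 | -1=-1→2*; -2=-1→1
ply 5, O at 2 | -1=-1→1; -2=+1→0*
ply 6: 0 is terminal -1 (X); from 8 depth 12

O winning at [8]: True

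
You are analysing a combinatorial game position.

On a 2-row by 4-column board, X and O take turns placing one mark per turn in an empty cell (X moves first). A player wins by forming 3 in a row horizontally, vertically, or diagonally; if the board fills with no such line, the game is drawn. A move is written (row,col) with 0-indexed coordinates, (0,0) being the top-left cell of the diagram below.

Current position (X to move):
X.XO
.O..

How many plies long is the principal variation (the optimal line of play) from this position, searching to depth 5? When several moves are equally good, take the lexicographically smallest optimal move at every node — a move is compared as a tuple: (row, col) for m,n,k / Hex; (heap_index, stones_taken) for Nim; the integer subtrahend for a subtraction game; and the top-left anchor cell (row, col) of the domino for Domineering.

p1 X@[X.XO/.O..]: (0,1)[XXXO/.O..]+1* (1,0)[X.XO/XO..]+0 (1,2)[X.XO/.OX.]+0 (1,3)[X.XO/.O.X]+0
p2 O@[XXXO/.O..] terminal -1; root [X.XO/.O..] d5

PV length from [X.XO/.O..]: 1 ply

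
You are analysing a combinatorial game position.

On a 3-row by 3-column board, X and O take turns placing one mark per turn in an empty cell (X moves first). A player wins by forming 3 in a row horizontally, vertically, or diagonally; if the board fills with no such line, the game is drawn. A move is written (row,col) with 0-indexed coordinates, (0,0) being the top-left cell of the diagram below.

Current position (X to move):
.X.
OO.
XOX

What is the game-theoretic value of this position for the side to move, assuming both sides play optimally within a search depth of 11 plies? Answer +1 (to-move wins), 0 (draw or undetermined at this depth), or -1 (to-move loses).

value(.X./OO./XOX, X) = 0

[.X./OO./XOX] X move#1: (0,0):-1/XX./OO./XOX, (0,2):-1/.XX/OO./XOX, (1,2):+0/.X./OOX/XOX*
[.X./OOX/XOX] O move#2: (0,0):-1/OX./OOX/XOX, (0,2):+0/.XO/OOX/XOX*
[.XO/OOX/XOX] X move#3: (0,0):+0/XXO/OOX/XOX*
[XXO/OOX/XOX] end (terminal +0, O#4); searched .X./OO./XOX to 11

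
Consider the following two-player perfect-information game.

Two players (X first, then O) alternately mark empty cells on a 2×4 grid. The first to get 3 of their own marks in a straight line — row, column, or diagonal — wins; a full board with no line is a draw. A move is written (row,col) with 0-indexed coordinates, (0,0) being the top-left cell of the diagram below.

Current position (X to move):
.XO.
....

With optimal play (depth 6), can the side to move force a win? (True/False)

X winning at [.XO./....]: False

ply 1, X at .XO./.... | (0,0)=+0→XXO./....*; (0,3)=+0→.XOX/....; (1,0)=+0→.XO./X...; (1,1)=+0→.XO./.X..; (1,2)=+0→.XO./..X.; (1,3)=+0→.XO./...X
ply 2, O at XXO./.... | (0,3)=+0→XXOO/....*; (1,0)=+0→XXO./O...; (1,1)=+0→XXO./.O..; (1,2)=+0→XXO./..O.; (1,3)=+0→XXO./...O
ply 3, X at XXOO/.... | (1,0)=+0→XXOO/X...*; (1,1)=+0→XXOO/.X..; (1,2)=+0→XXOO/..X.; (1,3)=+0→XXOO/...X
ply 4, O at XXOO/X... | (1,1)=+0→XXOO/XO..*; (1,2)=+0→XXOO/X.O.; (1,3)=+0→XXOO/X..O
ply 5, X at XXOO/XO.. | (1,2)=+0→XXOO/XOX.*; (1,3)=+0→XXOO/XO.X
ply 6, O at XXOO/XOX. | (1,3)=+0→XXOO/XOXO*
ply 7: XXOO/XOXO is terminal +0 (X); from .XO./.... depth 6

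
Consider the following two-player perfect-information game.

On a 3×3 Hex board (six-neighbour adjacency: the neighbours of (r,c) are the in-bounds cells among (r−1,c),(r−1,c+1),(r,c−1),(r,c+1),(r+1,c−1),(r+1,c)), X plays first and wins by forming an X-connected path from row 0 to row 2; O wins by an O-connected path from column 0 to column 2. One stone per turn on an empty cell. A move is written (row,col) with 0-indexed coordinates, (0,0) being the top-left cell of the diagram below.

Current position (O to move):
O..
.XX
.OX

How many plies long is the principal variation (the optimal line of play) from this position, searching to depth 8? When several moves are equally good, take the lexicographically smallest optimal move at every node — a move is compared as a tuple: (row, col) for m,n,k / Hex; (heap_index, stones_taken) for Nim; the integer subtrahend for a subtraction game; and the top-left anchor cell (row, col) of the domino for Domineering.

PV length from [O../.XX/.OX]: 2 plies

ply 1, O at O../.XX/.OX | (0,1)=-1→OO./.XX/.OX*; (0,2)=-1→O.O/.XX/.OX; (1,0)=-1→O../OXX/.OX; (2,0)=-1→O../.XX/OOX
ply 2, X at OO./.XX/.OX | (0,2)=+1→OOX/.XX/.OX*; (1,0)=-1→OO./XXX/.OX; (2,0)=-1→OO./.XX/XOX
ply 3: OOX/.XX/.OX is terminal -1 (O); from O../.XX/.OX depth 8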